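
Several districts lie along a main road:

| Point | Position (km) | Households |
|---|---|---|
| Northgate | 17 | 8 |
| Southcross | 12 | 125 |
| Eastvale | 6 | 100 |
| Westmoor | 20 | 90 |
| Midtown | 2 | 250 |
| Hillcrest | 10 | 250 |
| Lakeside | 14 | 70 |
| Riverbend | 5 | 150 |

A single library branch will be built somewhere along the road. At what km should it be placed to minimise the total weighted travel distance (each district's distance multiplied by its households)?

x = 10

For a sum of weighted absolute distances on a line, the optimum is the weighted median (not the mean). Total weight W = 1043; half-weight = 521.5.
Sort by position and accumulate weight:
  km 2 (Midtown, w=250) → cum 250
  km 5 (Riverbend, w=150) → cum 400
  km 6 (Eastvale, w=100) → cum 500
  km 10 (Hillcrest, w=250) → cum 750  ≥ 521.5 → median here
  km 12 (Southcross, w=125) → cum 875
  km 14 (Lakeside, w=70) → cum 945
  km 17 (Northgate, w=8) → cum 953
  km 20 (Westmoor, w=90) → cum 1043
Optimal location: km 10.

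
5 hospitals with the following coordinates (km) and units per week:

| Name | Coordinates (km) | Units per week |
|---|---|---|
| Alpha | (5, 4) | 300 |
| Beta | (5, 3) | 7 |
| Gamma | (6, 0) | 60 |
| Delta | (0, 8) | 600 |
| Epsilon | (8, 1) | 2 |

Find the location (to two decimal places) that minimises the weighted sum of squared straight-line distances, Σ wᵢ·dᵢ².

The minimiser of Σwᵢ‖p−pᵢ‖² is the weighted centroid p* = (Σwᵢpᵢ)/(Σwᵢ).
Σwᵢ = 969.
Σwᵢxᵢ = 300·5 + 7·5 + 60·6 + 600·0 + 2·8 = 1911.
Σwᵢyᵢ = 300·4 + 7·3 + 60·0 + 600·8 + 2·1 = 6023.
x* = 1911/969 = 1.97, y* = 6023/969 = 6.22.

(1.97, 6.22)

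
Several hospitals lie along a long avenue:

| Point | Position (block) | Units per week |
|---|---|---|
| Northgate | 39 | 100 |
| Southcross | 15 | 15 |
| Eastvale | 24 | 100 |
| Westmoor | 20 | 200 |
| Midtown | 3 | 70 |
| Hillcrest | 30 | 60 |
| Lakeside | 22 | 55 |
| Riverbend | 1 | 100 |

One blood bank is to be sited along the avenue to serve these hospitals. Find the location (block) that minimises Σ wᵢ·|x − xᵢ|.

x = 20

For a sum of weighted absolute distances on a line, the optimum is the weighted median (not the mean). Total weight W = 700; half-weight = 350.
Sort by position and accumulate weight:
  block 1 (Riverbend, w=100) → cum 100
  block 3 (Midtown, w=70) → cum 170
  block 15 (Southcross, w=15) → cum 185
  block 20 (Westmoor, w=200) → cum 385  ≥ 350 → median here
  block 22 (Lakeside, w=55) → cum 440
  block 24 (Eastvale, w=100) → cum 540
  block 30 (Hillcrest, w=60) → cum 600
  block 39 (Northgate, w=100) → cum 700
Optimal location: block 20.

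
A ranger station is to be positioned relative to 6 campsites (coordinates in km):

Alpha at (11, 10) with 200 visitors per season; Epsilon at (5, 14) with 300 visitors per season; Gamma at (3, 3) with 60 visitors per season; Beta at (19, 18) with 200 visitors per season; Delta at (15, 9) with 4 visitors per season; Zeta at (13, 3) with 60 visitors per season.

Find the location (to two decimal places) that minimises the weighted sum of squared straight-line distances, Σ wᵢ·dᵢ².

The minimiser of Σwᵢ‖p−pᵢ‖² is the weighted centroid p* = (Σwᵢpᵢ)/(Σwᵢ).
Σwᵢ = 824.
Σwᵢxᵢ = 200·11 + 300·5 + 60·3 + 200·19 + 4·15 + 60·13 = 8520.
Σwᵢyᵢ = 200·10 + 300·14 + 60·3 + 200·18 + 4·9 + 60·3 = 10196.
x* = 8520/824 = 10.34, y* = 10196/824 = 12.37.

(10.34, 12.37)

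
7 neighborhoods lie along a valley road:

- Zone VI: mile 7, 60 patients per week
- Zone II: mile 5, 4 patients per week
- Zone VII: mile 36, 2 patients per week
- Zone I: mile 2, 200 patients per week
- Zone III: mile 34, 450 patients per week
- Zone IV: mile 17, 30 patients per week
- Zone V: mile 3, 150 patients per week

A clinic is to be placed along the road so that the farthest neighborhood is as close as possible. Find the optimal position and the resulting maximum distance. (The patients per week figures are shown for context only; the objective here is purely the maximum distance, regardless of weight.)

The 1-center on a line is the midpoint of the two extreme points: leftmost at 2, rightmost at 36.
Optimal location = (2 + 36)/2 = 19; maximum distance = (36 − 2)/2 = 17.

location 19, max distance 17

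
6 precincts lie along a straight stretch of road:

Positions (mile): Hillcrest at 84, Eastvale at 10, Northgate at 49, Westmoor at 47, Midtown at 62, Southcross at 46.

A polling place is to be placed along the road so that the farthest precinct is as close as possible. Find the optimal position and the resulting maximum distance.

location 47, max distance 37

The 1-center on a line is the midpoint of the two extreme points: leftmost at 10, rightmost at 84.
Optimal location = (10 + 84)/2 = 47; maximum distance = (84 − 10)/2 = 37.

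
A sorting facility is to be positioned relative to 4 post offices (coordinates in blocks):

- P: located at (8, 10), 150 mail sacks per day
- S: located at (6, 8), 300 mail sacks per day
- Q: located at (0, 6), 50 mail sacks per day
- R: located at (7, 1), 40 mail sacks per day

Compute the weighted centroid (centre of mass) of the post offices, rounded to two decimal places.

(6.07, 7.85)

The minimiser of Σwᵢ‖p−pᵢ‖² is the weighted centroid p* = (Σwᵢpᵢ)/(Σwᵢ).
Σwᵢ = 540.
Σwᵢxᵢ = 150·8 + 300·6 + 50·0 + 40·7 = 3280.
Σwᵢyᵢ = 150·10 + 300·8 + 50·6 + 40·1 = 4240.
x* = 3280/540 = 6.07, y* = 4240/540 = 7.85.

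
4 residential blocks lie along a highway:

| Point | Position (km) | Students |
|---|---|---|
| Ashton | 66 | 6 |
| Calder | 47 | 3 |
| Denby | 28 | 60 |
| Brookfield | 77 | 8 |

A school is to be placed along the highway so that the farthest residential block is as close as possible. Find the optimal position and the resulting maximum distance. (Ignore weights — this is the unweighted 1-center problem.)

location 52.5, max distance 24.5

The 1-center on a line is the midpoint of the two extreme points: leftmost at 28, rightmost at 77.
Optimal location = (28 + 77)/2 = 52.5; maximum distance = (77 − 28)/2 = 24.5.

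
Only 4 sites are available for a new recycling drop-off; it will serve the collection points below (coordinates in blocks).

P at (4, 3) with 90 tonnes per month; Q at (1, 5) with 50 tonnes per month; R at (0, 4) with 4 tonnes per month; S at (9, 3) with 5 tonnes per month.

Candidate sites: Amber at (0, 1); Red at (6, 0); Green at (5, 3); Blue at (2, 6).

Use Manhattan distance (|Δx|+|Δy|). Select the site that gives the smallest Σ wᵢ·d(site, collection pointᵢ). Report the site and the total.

Green, total 434 blocks

Total weighted distance at each candidate:
  Amber (0, 1): total = 857
  Red (6, 0): total = 1020
  Green (5, 3): total = 434
  Blue (2, 6): total = 616
Minimum is at Green with total 434 blocks.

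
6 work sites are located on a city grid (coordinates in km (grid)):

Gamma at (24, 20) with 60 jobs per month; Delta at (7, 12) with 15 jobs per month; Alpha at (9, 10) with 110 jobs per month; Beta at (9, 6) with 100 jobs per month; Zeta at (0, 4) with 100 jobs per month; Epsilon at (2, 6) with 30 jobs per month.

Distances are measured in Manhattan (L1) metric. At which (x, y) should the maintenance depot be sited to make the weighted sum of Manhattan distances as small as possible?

Manhattan distance separates: Σwᵢ(|x−xᵢ|+|y−yᵢ|) = Σwᵢ|x−xᵢ| + Σwᵢ|y−yᵢ|, so x and y are optimised independently as 1-D weighted medians.
Total weight W = 415; half = 207.5.
x-coordinate, sorted with cumulative weight:
  x=0 (Zeta, w=100) cum 100
  x=2 (Epsilon, w=30) cum 130
  x=7 (Delta, w=15) cum 145
  x=9 (Alpha, w=110) cum 255  ← median
  x=9 (Beta, w=100) cum 355
  x=24 (Gamma, w=60) cum 415
⇒ x* = 9
y-coordinate, sorted with cumulative weight:
  y=4 (Zeta, w=100) cum 100
  y=6 (Beta, w=100) cum 200
  y=6 (Epsilon, w=30) cum 230  ← median
  y=10 (Alpha, w=110) cum 340
  y=12 (Delta, w=15) cum 355
  y=20 (Gamma, w=60) cum 415
⇒ y* = 6

(9, 6)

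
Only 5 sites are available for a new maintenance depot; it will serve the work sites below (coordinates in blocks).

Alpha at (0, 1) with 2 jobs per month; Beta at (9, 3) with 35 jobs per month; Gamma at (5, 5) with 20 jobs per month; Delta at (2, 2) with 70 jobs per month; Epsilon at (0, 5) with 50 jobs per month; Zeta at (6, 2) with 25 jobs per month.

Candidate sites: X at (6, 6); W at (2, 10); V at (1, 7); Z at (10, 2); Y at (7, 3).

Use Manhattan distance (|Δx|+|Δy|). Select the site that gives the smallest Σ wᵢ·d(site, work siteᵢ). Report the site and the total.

Y, total 1088 blocks

Total weighted distance at each candidate:
  X (6, 6): total = 1282
  W (2, 10): total = 1882
  V (1, 7): total = 1374
  Z (10, 2): total = 1562
  Y (7, 3): total = 1088
Minimum is at Y with total 1088 blocks.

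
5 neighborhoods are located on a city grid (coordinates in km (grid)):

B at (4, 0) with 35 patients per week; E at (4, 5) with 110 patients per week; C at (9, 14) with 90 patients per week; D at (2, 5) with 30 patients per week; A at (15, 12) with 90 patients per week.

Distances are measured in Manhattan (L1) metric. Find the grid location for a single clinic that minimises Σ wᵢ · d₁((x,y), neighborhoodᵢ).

(9, 12)

Manhattan distance separates: Σwᵢ(|x−xᵢ|+|y−yᵢ|) = Σwᵢ|x−xᵢ| + Σwᵢ|y−yᵢ|, so x and y are optimised independently as 1-D weighted medians.
Total weight W = 355; half = 177.5.
x-coordinate, sorted with cumulative weight:
  x=2 (D, w=30) cum 30
  x=4 (B, w=35) cum 65
  x=4 (E, w=110) cum 175
  x=9 (C, w=90) cum 265  ← median
  x=15 (A, w=90) cum 355
⇒ x* = 9
y-coordinate, sorted with cumulative weight:
  y=0 (B, w=35) cum 35
  y=5 (E, w=110) cum 145
  y=5 (D, w=30) cum 175
  y=12 (A, w=90) cum 265  ← median
  y=14 (C, w=90) cum 355
⇒ y* = 12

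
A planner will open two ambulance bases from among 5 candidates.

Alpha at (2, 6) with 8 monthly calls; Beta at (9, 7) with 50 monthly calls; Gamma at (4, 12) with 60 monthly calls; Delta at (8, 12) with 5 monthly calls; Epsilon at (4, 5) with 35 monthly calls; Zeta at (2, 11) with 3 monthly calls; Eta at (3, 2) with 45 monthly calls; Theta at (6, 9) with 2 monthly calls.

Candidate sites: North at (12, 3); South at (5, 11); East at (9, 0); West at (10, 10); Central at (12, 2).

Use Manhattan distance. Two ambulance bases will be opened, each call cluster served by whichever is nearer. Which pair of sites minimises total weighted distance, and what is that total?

{South, West}, total 1159

Evaluate every pair (each demand assigned to the nearer of the two):
  {South, West}: total = 1159
  {South, East}: total = 1174
  {North, South}: total = 1264
  {South, Central}: total = 1269
  {East, West}: total = 1543
  {West, Central}: total = 1623
  {North, West}: total = 1633
  {North, East}: total = 2327
  {East, Central}: total = 2327
  {North, Central}: total = 2372
Best pair: {South, West} with total 1159.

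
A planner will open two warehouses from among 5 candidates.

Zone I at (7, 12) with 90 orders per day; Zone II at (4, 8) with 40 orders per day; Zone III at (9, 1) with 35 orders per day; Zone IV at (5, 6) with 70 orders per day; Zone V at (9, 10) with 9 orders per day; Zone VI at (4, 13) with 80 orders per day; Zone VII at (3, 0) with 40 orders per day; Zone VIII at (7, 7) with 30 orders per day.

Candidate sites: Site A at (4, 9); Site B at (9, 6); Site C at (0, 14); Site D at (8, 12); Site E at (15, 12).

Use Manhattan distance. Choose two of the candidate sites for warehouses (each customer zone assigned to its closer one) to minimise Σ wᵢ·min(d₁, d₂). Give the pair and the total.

{Site A, Site D}, total 1727

Evaluate every pair (each demand assigned to the nearer of the two):
  {Site A, Site D}: total = 1727
  {Site B, Site D}: total = 1822
  {Site A, Site B}: total = 1881
  {Site A, Site C}: total = 2239
  {Site A, Site E}: total = 2239
  {Site B, Site C}: total = 2461
  {Site C, Site D}: total = 2747
  {Site D, Site E}: total = 2747
  {Site B, Site E}: total = 3021
  {Site C, Site E}: total = 4167
Best pair: {Site A, Site D} with total 1727.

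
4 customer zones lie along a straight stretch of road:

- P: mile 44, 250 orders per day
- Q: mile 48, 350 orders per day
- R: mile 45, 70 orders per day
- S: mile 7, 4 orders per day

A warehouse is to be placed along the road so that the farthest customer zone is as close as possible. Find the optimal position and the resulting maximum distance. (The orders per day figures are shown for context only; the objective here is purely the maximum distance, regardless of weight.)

location 27.5, max distance 20.5

The 1-center on a line is the midpoint of the two extreme points: leftmost at 7, rightmost at 48.
Optimal location = (7 + 48)/2 = 27.5; maximum distance = (48 − 7)/2 = 20.5.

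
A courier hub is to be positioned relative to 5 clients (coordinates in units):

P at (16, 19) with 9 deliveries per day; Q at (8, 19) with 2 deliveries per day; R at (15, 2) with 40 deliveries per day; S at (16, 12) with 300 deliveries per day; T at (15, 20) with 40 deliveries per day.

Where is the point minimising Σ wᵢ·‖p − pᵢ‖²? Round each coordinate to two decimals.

(15.75, 11.99)

The minimiser of Σwᵢ‖p−pᵢ‖² is the weighted centroid p* = (Σwᵢpᵢ)/(Σwᵢ).
Σwᵢ = 391.
Σwᵢxᵢ = 9·16 + 2·8 + 40·15 + 300·16 + 40·15 = 6160.
Σwᵢyᵢ = 9·19 + 2·19 + 40·2 + 300·12 + 40·20 = 4689.
x* = 6160/391 = 15.75, y* = 4689/391 = 11.99.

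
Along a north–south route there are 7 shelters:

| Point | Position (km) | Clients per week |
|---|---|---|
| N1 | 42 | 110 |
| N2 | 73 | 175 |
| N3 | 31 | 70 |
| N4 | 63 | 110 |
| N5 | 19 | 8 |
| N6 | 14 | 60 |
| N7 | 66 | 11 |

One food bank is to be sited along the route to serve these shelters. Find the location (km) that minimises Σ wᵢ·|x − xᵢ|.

x = 63

For a sum of weighted absolute distances on a line, the optimum is the weighted median (not the mean). Total weight W = 544; half-weight = 272.
Sort by position and accumulate weight:
  km 14 (N6, w=60) → cum 60
  km 19 (N5, w=8) → cum 68
  km 31 (N3, w=70) → cum 138
  km 42 (N1, w=110) → cum 248
  km 63 (N4, w=110) → cum 358  ≥ 272 → median here
  km 66 (N7, w=11) → cum 369
  km 73 (N2, w=175) → cum 544
Optimal location: km 63.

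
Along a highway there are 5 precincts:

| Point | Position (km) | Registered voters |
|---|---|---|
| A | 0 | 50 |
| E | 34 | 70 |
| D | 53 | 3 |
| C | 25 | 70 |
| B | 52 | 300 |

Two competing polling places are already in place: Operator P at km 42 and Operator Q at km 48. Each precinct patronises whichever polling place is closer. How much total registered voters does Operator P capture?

The indifferent point is the midpoint (42+48)/2 = 45; precincts left of it (closer to Operator P at 42) go to Operator P, those right go to Operator Q.
  A at 0 (w=50) → Operator P
  C at 25 (w=70) → Operator P
  E at 34 (w=70) → Operator P
  B at 52 (w=300) → Operator Q
  D at 53 (w=3) → Operator Q
Operator P captures 190; Operator Q captures 303.

190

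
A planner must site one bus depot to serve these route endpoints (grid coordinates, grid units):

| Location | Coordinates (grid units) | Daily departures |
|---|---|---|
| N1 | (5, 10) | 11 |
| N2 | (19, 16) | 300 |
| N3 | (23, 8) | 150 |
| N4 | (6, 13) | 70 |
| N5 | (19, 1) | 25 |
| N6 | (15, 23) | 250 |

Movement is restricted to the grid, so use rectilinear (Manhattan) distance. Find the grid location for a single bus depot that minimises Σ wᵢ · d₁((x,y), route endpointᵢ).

(19, 16)

Manhattan distance separates: Σwᵢ(|x−xᵢ|+|y−yᵢ|) = Σwᵢ|x−xᵢ| + Σwᵢ|y−yᵢ|, so x and y are optimised independently as 1-D weighted medians.
Total weight W = 806; half = 403.
x-coordinate, sorted with cumulative weight:
  x=5 (N1, w=11) cum 11
  x=6 (N4, w=70) cum 81
  x=15 (N6, w=250) cum 331
  x=19 (N2, w=300) cum 631  ← median
  x=19 (N5, w=25) cum 656
  x=23 (N3, w=150) cum 806
⇒ x* = 19
y-coordinate, sorted with cumulative weight:
  y=1 (N5, w=25) cum 25
  y=8 (N3, w=150) cum 175
  y=10 (N1, w=11) cum 186
  y=13 (N4, w=70) cum 256
  y=16 (N2, w=300) cum 556  ← median
  y=23 (N6, w=250) cum 806
⇒ y* = 16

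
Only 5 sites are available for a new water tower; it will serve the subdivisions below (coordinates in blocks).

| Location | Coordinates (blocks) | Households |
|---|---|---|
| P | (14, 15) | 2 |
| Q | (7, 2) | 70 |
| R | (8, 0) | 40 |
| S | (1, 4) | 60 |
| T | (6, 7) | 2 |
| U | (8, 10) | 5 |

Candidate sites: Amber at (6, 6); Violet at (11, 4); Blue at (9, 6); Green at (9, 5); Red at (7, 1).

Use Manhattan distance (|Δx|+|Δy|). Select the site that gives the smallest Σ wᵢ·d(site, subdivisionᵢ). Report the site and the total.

Total weighted distance at each candidate:
  Amber (6, 6): total = 1156
  Violet (11, 4): total = 1389
  Blue (9, 6): total = 1361
  Green (9, 5): total = 1200
  Red (7, 1): total = 796
Minimum is at Red with total 796 blocks.

Red, total 796 blocks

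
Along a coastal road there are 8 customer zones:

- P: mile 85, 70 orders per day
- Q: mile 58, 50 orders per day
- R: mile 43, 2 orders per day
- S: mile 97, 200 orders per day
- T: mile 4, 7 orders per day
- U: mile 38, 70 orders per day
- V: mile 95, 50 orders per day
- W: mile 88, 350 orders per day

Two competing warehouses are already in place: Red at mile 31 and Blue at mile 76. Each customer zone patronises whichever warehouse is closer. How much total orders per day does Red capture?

The indifferent point is the midpoint (31+76)/2 = 53.5; customer zones left of it (closer to Red at 31) go to Red, those right go to Blue.
  T at 4 (w=7) → Red
  U at 38 (w=70) → Red
  R at 43 (w=2) → Red
  Q at 58 (w=50) → Blue
  P at 85 (w=70) → Blue
  W at 88 (w=350) → Blue
  V at 95 (w=50) → Blue
  S at 97 (w=200) → Blue
Red captures 79; Blue captures 720.

79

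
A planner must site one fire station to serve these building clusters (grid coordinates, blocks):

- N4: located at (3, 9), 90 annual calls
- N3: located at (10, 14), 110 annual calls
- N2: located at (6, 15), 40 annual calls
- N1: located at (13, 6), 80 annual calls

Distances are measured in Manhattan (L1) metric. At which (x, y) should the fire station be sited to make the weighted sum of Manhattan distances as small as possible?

Manhattan distance separates: Σwᵢ(|x−xᵢ|+|y−yᵢ|) = Σwᵢ|x−xᵢ| + Σwᵢ|y−yᵢ|, so x and y are optimised independently as 1-D weighted medians.
Total weight W = 320; half = 160.
x-coordinate, sorted with cumulative weight:
  x=3 (N4, w=90) cum 90
  x=6 (N2, w=40) cum 130
  x=10 (N3, w=110) cum 240  ← median
  x=13 (N1, w=80) cum 320
⇒ x* = 10
y-coordinate, sorted with cumulative weight:
  y=6 (N1, w=80) cum 80
  y=9 (N4, w=90) cum 170  ← median
  y=14 (N3, w=110) cum 280
  y=15 (N2, w=40) cum 320
⇒ y* = 9

(10, 9)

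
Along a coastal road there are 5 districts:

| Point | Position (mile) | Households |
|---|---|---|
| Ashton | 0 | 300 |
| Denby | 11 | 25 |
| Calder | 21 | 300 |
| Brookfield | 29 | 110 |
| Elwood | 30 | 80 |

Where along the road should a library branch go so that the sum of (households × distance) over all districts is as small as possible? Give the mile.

For a sum of weighted absolute distances on a line, the optimum is the weighted median (not the mean). Total weight W = 815; half-weight = 407.5.
Sort by position and accumulate weight:
  mile 0 (Ashton, w=300) → cum 300
  mile 11 (Denby, w=25) → cum 325
  mile 21 (Calder, w=300) → cum 625  ≥ 407.5 → median here
  mile 29 (Brookfield, w=110) → cum 735
  mile 30 (Elwood, w=80) → cum 815
Optimal location: mile 21.

x = 21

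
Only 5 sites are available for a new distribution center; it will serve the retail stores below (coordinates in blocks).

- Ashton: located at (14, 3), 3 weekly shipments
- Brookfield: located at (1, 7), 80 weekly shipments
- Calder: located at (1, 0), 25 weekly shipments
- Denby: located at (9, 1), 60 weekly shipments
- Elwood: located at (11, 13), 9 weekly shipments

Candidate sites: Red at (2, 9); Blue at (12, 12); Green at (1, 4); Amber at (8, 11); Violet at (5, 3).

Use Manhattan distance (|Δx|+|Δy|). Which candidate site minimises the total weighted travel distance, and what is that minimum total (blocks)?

Total weighted distance at each candidate:
  Red (2, 9): total = 1561
  Blue (12, 12): total = 2746
  Green (1, 4): total = 1213
  Amber (8, 11): total = 2077
  Violet (5, 3): total = 1346
Minimum is at Green with total 1213 blocks.

Green, total 1213 blocks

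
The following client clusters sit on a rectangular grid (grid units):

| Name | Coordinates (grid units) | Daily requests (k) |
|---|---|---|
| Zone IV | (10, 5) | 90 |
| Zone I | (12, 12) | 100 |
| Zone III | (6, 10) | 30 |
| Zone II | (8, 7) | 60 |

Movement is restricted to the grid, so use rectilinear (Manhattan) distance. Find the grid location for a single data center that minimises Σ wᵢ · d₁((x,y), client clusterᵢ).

(10, 7)

Manhattan distance separates: Σwᵢ(|x−xᵢ|+|y−yᵢ|) = Σwᵢ|x−xᵢ| + Σwᵢ|y−yᵢ|, so x and y are optimised independently as 1-D weighted medians.
Total weight W = 280; half = 140.
x-coordinate, sorted with cumulative weight:
  x=6 (Zone III, w=30) cum 30
  x=8 (Zone II, w=60) cum 90
  x=10 (Zone IV, w=90) cum 180  ← median
  x=12 (Zone I, w=100) cum 280
⇒ x* = 10
y-coordinate, sorted with cumulative weight:
  y=5 (Zone IV, w=90) cum 90
  y=7 (Zone II, w=60) cum 150  ← median
  y=10 (Zone III, w=30) cum 180
  y=12 (Zone I, w=100) cum 280
⇒ y* = 7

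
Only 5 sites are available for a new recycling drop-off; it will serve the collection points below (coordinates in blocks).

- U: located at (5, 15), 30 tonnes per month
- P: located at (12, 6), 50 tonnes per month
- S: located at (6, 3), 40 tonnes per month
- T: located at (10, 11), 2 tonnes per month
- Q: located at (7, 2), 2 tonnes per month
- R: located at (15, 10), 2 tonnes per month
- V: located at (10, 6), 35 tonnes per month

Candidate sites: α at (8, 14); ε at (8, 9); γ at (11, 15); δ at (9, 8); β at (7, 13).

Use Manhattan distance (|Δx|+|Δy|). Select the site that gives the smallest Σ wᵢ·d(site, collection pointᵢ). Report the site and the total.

Total weighted distance at each candidate:
  α (8, 14): total = 1648
  ε (8, 9): total = 1155
  γ (11, 15): total = 1772
  δ (9, 8): total = 1045
  β (7, 13): total = 1564
Minimum is at δ with total 1045 blocks.

δ, total 1045 blocks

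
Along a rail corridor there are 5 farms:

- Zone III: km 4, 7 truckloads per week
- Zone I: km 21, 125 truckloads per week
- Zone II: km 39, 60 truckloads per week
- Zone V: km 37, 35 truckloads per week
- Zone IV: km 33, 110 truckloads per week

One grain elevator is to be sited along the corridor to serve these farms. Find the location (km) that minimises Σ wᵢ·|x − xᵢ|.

For a sum of weighted absolute distances on a line, the optimum is the weighted median (not the mean). Total weight W = 337; half-weight = 168.5.
Sort by position and accumulate weight:
  km 4 (Zone III, w=7) → cum 7
  km 21 (Zone I, w=125) → cum 132
  km 33 (Zone IV, w=110) → cum 242  ≥ 168.5 → median here
  km 37 (Zone V, w=35) → cum 277
  km 39 (Zone II, w=60) → cum 337
Optimal location: km 33.

x = 33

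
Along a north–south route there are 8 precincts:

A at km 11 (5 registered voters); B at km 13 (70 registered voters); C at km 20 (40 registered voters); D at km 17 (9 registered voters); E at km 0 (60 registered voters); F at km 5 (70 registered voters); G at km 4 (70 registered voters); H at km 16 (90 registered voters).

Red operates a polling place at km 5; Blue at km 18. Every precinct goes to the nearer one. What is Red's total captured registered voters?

The indifferent point is the midpoint (5+18)/2 = 11.5; precincts left of it (closer to Red at 5) go to Red, those right go to Blue.
  E at 0 (w=60) → Red
  G at 4 (w=70) → Red
  F at 5 (w=70) → Red
  A at 11 (w=5) → Red
  B at 13 (w=70) → Blue
  H at 16 (w=90) → Blue
  D at 17 (w=9) → Blue
  C at 20 (w=40) → Blue
Red captures 205; Blue captures 209.

205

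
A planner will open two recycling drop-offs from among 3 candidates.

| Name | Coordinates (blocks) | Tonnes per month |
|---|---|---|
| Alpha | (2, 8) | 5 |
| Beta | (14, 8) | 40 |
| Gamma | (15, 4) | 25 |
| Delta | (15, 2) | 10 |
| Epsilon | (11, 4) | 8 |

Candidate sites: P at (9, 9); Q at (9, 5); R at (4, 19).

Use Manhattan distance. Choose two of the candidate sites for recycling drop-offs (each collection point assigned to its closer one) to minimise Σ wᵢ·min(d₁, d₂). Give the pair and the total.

{P, Q}, total 569

Evaluate every pair (each demand assigned to the nearer of the two):
  {P, Q}: total = 569
  {Q, R}: total = 659
  {P, R}: total = 741
Best pair: {P, Q} with total 569.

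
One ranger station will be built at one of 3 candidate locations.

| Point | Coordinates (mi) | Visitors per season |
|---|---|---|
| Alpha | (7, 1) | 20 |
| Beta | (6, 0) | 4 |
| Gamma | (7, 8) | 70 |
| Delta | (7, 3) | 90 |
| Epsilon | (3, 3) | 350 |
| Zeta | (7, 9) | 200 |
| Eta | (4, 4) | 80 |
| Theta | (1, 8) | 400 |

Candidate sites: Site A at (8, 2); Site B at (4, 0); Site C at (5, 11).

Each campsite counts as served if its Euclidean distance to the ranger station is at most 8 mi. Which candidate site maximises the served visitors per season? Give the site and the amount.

Site A, covering 814

Coverage radius r = 8 mi; a point is covered iff (Δx)²+(Δy)² ≤ 8² = 64.
  Site A (8, 2): covers {Alpha, Beta, Gamma, Delta, Epsilon, Zeta, Eta} → 814
  Site B (4, 0): covers {Alpha, Beta, Delta, Epsilon, Eta} → 544
  Site C (5, 11): covers {Gamma, Zeta, Eta, Theta} → 750
Maximum coverage at Site A: 814 visitors per season.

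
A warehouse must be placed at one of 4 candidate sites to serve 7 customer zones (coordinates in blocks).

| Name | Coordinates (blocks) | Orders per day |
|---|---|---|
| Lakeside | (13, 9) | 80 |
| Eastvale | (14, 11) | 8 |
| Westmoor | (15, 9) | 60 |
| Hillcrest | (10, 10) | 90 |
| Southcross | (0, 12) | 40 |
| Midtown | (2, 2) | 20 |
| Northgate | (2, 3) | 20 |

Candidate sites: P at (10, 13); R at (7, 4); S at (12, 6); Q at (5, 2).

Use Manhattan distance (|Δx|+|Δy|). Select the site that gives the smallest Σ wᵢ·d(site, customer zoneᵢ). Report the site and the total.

Total weighted distance at each candidate:
  P (10, 13): total = 2598
  R (7, 4): total = 3442
  S (12, 6): total = 2536
  Q (5, 2): total = 4274
Minimum is at S with total 2536 blocks.

S, total 2536 blocks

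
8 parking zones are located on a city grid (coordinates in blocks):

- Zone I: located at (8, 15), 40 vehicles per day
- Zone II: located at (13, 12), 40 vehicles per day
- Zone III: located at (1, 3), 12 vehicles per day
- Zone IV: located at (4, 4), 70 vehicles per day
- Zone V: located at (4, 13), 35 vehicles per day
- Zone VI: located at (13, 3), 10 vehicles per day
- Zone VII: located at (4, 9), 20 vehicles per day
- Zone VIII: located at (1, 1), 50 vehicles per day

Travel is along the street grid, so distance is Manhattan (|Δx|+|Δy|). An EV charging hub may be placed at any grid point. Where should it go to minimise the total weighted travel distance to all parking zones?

(4, 4)

Manhattan distance separates: Σwᵢ(|x−xᵢ|+|y−yᵢ|) = Σwᵢ|x−xᵢ| + Σwᵢ|y−yᵢ|, so x and y are optimised independently as 1-D weighted medians.
Total weight W = 277; half = 138.5.
x-coordinate, sorted with cumulative weight:
  x=1 (Zone III, w=12) cum 12
  x=1 (Zone VIII, w=50) cum 62
  x=4 (Zone IV, w=70) cum 132
  x=4 (Zone V, w=35) cum 167  ← median
  x=4 (Zone VII, w=20) cum 187
  x=8 (Zone I, w=40) cum 227
  x=13 (Zone II, w=40) cum 267
  x=13 (Zone VI, w=10) cum 277
⇒ x* = 4
y-coordinate, sorted with cumulative weight:
  y=1 (Zone VIII, w=50) cum 50
  y=3 (Zone III, w=12) cum 62
  y=3 (Zone VI, w=10) cum 72
  y=4 (Zone IV, w=70) cum 142  ← median
  y=9 (Zone VII, w=20) cum 162
  y=12 (Zone II, w=40) cum 202
  y=13 (Zone V, w=35) cum 237
  y=15 (Zone I, w=40) cum 277
⇒ y* = 4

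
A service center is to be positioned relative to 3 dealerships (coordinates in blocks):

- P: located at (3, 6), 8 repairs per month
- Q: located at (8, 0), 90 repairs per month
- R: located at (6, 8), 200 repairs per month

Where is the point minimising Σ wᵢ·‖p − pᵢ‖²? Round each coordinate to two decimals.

The minimiser of Σwᵢ‖p−pᵢ‖² is the weighted centroid p* = (Σwᵢpᵢ)/(Σwᵢ).
Σwᵢ = 298.
Σwᵢxᵢ = 8·3 + 90·8 + 200·6 = 1944.
Σwᵢyᵢ = 8·6 + 90·0 + 200·8 = 1648.
x* = 1944/298 = 6.52, y* = 1648/298 = 5.53.

(6.52, 5.53)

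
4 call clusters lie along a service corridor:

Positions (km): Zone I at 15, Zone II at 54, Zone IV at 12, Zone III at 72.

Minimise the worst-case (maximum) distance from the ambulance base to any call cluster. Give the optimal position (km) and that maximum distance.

The 1-center on a line is the midpoint of the two extreme points: leftmost at 12, rightmost at 72.
Optimal location = (12 + 72)/2 = 42; maximum distance = (72 − 12)/2 = 30.

location 42, max distance 30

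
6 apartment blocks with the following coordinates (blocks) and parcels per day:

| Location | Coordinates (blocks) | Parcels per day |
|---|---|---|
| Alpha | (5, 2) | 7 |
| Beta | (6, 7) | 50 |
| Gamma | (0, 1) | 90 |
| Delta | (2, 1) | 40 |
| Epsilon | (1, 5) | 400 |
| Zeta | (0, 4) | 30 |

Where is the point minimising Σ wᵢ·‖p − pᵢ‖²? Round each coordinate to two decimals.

(1.32, 4.24)

The minimiser of Σwᵢ‖p−pᵢ‖² is the weighted centroid p* = (Σwᵢpᵢ)/(Σwᵢ).
Σwᵢ = 617.
Σwᵢxᵢ = 7·5 + 50·6 + 90·0 + 40·2 + 400·1 + 30·0 = 815.
Σwᵢyᵢ = 7·2 + 50·7 + 90·1 + 40·1 + 400·5 + 30·4 = 2614.
x* = 815/617 = 1.32, y* = 2614/617 = 4.24.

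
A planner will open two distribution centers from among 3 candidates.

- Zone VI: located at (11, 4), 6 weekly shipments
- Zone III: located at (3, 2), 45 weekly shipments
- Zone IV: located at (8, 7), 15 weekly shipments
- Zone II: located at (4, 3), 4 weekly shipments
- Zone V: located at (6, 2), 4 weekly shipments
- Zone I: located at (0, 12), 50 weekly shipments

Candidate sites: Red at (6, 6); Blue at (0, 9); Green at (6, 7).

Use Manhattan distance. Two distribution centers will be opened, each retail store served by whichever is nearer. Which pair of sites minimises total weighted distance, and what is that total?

{Red, Blue}, total 588

Evaluate every pair (each demand assigned to the nearer of the two):
  {Red, Blue}: total = 588
  {Blue, Green}: total = 632
  {Red, Green}: total = 973
Best pair: {Red, Blue} with total 588.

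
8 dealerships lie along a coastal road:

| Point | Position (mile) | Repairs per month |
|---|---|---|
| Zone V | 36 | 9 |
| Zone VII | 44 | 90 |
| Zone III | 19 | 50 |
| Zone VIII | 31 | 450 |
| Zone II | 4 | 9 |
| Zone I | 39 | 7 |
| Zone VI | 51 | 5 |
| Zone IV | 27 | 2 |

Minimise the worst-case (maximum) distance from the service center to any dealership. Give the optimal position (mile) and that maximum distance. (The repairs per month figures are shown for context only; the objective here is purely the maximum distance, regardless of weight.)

location 27.5, max distance 23.5

The 1-center on a line is the midpoint of the two extreme points: leftmost at 4, rightmost at 51.
Optimal location = (4 + 51)/2 = 27.5; maximum distance = (51 − 4)/2 = 23.5.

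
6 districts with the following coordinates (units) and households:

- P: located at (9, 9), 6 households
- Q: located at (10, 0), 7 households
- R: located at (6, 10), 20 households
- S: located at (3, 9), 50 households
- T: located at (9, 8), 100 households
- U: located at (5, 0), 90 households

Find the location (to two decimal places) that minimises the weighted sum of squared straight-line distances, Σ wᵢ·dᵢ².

The minimiser of Σwᵢ‖p−pᵢ‖² is the weighted centroid p* = (Σwᵢpᵢ)/(Σwᵢ).
Σwᵢ = 273.
Σwᵢxᵢ = 6·9 + 7·10 + 20·6 + 50·3 + 100·9 + 90·5 = 1744.
Σwᵢyᵢ = 6·9 + 7·0 + 20·10 + 50·9 + 100·8 + 90·0 = 1504.
x* = 1744/273 = 6.39, y* = 1504/273 = 5.51.

(6.39, 5.51)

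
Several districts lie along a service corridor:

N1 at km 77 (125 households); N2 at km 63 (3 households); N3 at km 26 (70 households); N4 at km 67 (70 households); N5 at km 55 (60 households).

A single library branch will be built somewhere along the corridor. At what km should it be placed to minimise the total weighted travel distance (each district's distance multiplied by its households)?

x = 67

For a sum of weighted absolute distances on a line, the optimum is the weighted median (not the mean). Total weight W = 328; half-weight = 164.
Sort by position and accumulate weight:
  km 26 (N3, w=70) → cum 70
  km 55 (N5, w=60) → cum 130
  km 63 (N2, w=3) → cum 133
  km 67 (N4, w=70) → cum 203  ≥ 164 → median here
  km 77 (N1, w=125) → cum 328
Optimal location: km 67.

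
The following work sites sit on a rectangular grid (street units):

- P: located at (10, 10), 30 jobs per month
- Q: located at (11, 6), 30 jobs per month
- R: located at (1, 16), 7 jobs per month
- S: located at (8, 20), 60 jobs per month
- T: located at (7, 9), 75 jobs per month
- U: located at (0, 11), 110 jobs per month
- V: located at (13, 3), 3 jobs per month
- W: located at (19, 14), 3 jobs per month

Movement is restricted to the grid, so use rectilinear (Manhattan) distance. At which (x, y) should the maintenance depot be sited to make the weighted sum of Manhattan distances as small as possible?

(7, 11)

Manhattan distance separates: Σwᵢ(|x−xᵢ|+|y−yᵢ|) = Σwᵢ|x−xᵢ| + Σwᵢ|y−yᵢ|, so x and y are optimised independently as 1-D weighted medians.
Total weight W = 318; half = 159.
x-coordinate, sorted with cumulative weight:
  x=0 (U, w=110) cum 110
  x=1 (R, w=7) cum 117
  x=7 (T, w=75) cum 192  ← median
  x=8 (S, w=60) cum 252
  x=10 (P, w=30) cum 282
  x=11 (Q, w=30) cum 312
  x=13 (V, w=3) cum 315
  x=19 (W, w=3) cum 318
⇒ x* = 7
y-coordinate, sorted with cumulative weight:
  y=3 (V, w=3) cum 3
  y=6 (Q, w=30) cum 33
  y=9 (T, w=75) cum 108
  y=10 (P, w=30) cum 138
  y=11 (U, w=110) cum 248  ← median
  y=14 (W, w=3) cum 251
  y=16 (R, w=7) cum 258
  y=20 (S, w=60) cum 318
⇒ y* = 11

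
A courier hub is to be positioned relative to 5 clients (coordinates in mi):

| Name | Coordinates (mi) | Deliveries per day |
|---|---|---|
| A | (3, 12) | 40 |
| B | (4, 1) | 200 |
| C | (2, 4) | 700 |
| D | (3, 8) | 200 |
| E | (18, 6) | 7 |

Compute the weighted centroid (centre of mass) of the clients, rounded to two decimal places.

(2.66, 4.47)

The minimiser of Σwᵢ‖p−pᵢ‖² is the weighted centroid p* = (Σwᵢpᵢ)/(Σwᵢ).
Σwᵢ = 1147.
Σwᵢxᵢ = 40·3 + 200·4 + 700·2 + 200·3 + 7·18 = 3046.
Σwᵢyᵢ = 40·12 + 200·1 + 700·4 + 200·8 + 7·6 = 5122.
x* = 3046/1147 = 2.66, y* = 5122/1147 = 4.47.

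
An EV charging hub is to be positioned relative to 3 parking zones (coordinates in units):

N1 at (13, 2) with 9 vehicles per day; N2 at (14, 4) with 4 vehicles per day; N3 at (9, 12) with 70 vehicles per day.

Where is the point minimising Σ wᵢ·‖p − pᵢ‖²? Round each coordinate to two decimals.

The minimiser of Σwᵢ‖p−pᵢ‖² is the weighted centroid p* = (Σwᵢpᵢ)/(Σwᵢ).
Σwᵢ = 83.
Σwᵢxᵢ = 9·13 + 4·14 + 70·9 = 803.
Σwᵢyᵢ = 9·2 + 4·4 + 70·12 = 874.
x* = 803/83 = 9.67, y* = 874/83 = 10.53.

(9.67, 10.53)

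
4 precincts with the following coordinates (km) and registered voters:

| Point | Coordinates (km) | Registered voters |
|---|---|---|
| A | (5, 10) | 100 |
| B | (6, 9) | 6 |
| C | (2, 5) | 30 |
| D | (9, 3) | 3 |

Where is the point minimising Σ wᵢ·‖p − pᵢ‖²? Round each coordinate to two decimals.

(4.48, 8.73)

The minimiser of Σwᵢ‖p−pᵢ‖² is the weighted centroid p* = (Σwᵢpᵢ)/(Σwᵢ).
Σwᵢ = 139.
Σwᵢxᵢ = 100·5 + 6·6 + 30·2 + 3·9 = 623.
Σwᵢyᵢ = 100·10 + 6·9 + 30·5 + 3·3 = 1213.
x* = 623/139 = 4.48, y* = 1213/139 = 8.73.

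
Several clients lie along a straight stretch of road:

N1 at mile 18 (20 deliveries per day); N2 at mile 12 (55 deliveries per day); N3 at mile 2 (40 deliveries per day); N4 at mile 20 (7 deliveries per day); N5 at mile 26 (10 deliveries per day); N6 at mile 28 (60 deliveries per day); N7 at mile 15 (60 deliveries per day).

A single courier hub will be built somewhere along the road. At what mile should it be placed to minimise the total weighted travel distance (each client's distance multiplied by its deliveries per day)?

x = 15

For a sum of weighted absolute distances on a line, the optimum is the weighted median (not the mean). Total weight W = 252; half-weight = 126.
Sort by position and accumulate weight:
  mile 2 (N3, w=40) → cum 40
  mile 12 (N2, w=55) → cum 95
  mile 15 (N7, w=60) → cum 155  ≥ 126 → median here
  mile 18 (N1, w=20) → cum 175
  mile 20 (N4, w=7) → cum 182
  mile 26 (N5, w=10) → cum 192
  mile 28 (N6, w=60) → cum 252
Optimal location: mile 15.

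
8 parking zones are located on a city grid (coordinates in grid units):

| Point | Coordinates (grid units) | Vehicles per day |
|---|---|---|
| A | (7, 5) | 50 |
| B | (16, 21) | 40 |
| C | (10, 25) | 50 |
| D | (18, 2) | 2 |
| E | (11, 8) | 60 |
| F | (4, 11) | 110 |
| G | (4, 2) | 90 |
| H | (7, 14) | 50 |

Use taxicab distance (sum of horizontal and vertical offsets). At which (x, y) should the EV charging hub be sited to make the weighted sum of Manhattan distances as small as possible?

Manhattan distance separates: Σwᵢ(|x−xᵢ|+|y−yᵢ|) = Σwᵢ|x−xᵢ| + Σwᵢ|y−yᵢ|, so x and y are optimised independently as 1-D weighted medians.
Total weight W = 452; half = 226.
x-coordinate, sorted with cumulative weight:
  x=4 (F, w=110) cum 110
  x=4 (G, w=90) cum 200
  x=7 (A, w=50) cum 250  ← median
  x=7 (H, w=50) cum 300
  x=10 (C, w=50) cum 350
  x=11 (E, w=60) cum 410
  x=16 (B, w=40) cum 450
  x=18 (D, w=2) cum 452
⇒ x* = 7
y-coordinate, sorted with cumulative weight:
  y=2 (D, w=2) cum 2
  y=2 (G, w=90) cum 92
  y=5 (A, w=50) cum 142
  y=8 (E, w=60) cum 202
  y=11 (F, w=110) cum 312  ← median
  y=14 (H, w=50) cum 362
  y=21 (B, w=40) cum 402
  y=25 (C, w=50) cum 452
⇒ y* = 11

(7, 11)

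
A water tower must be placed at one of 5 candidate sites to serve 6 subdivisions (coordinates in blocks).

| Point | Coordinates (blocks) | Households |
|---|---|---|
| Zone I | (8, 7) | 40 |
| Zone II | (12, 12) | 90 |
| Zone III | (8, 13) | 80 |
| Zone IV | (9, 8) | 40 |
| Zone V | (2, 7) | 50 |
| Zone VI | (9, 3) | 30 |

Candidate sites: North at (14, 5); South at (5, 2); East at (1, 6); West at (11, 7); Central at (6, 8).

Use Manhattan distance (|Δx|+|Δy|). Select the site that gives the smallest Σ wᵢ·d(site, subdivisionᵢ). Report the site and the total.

Total weighted distance at each candidate:
  North (14, 5): total = 3480
  South (5, 2): total = 3920
  East (1, 6): total = 3800
  West (11, 7): total = 2130
  Central (6, 8): total = 2190
Minimum is at West with total 2130 blocks.

West, total 2130 blocks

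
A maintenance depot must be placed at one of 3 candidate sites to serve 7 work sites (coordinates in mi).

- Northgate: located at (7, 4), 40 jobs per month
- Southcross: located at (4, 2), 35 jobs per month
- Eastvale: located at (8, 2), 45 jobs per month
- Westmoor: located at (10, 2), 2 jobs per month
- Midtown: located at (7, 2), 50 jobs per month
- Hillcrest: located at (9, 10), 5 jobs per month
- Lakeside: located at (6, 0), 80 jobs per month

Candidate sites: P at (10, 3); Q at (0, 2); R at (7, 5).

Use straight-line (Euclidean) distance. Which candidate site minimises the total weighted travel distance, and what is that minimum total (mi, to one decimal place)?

Total weighted distance at each candidate:
  P (10, 3): total = 1035.5
  Q (0, 2): total = 1727.4
  R (7, 5): total = 924.1
Minimum is at R with total 924.1 mi.

R, total 924.1 mi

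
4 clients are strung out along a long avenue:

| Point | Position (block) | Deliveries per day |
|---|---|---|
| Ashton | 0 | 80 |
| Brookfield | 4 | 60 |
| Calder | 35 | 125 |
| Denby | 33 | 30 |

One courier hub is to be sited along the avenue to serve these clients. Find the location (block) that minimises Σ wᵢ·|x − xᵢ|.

x = 33

For a sum of weighted absolute distances on a line, the optimum is the weighted median (not the mean). Total weight W = 295; half-weight = 147.5.
Sort by position and accumulate weight:
  block 0 (Ashton, w=80) → cum 80
  block 4 (Brookfield, w=60) → cum 140
  block 33 (Denby, w=30) → cum 170  ≥ 147.5 → median here
  block 35 (Calder, w=125) → cum 295
Optimal location: block 33.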